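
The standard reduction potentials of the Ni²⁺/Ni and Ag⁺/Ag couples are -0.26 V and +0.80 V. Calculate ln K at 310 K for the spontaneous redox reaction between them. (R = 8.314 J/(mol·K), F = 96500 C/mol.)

ln K = 79.4

E°_cell = +0.80 − (-0.26) = 1.06 V, with n = 2 electrons transferred.
At equilibrium E = 0, so the Nernst equation gives ln K = nFE°/RT = (2)(96500)(1.06)/((8.314)(310)) = 79.38.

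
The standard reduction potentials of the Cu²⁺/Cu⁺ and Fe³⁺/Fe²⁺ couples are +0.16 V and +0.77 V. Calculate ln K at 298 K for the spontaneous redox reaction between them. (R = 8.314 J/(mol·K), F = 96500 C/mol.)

E°_cell = +0.77 − (+0.16) = 0.61 V, with n = 1 electron transferred.
At equilibrium E = 0, so the Nernst equation gives ln K = nFE°/RT = (1)(96500)(0.61)/((8.314)(298)) = 23.76.

ln K = 23.8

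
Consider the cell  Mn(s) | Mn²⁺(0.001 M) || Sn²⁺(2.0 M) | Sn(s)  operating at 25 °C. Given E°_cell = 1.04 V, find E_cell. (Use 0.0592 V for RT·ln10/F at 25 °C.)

1.14 V

Balancing electrons gives n = 2; the reaction quotient is Q = [Mn²⁺]/[Sn²⁺] = 5 × 10^-4.
At 25 °C, E = E° − (0.0592/n) log Q = 1.04 − (0.0592/2)(-3.301) = 1.040 + 0.098 = 1.138 V.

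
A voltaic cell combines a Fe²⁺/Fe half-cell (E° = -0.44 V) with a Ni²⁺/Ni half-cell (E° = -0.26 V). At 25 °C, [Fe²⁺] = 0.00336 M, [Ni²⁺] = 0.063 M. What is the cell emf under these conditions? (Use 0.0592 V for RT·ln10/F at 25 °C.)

The Ni²⁺/Ni couple has the higher reduction potential and acts as the cathode, so E°_cell = -0.26 − (-0.44) = 0.18 V.
Balancing electrons gives n = 2; the reaction quotient is Q = [Fe²⁺]/[Ni²⁺] = 0.0533.
At 25 °C, E = E° − (0.0592/n) log Q = 0.18 − (0.0592/2)(-1.273) = 0.180 + 0.038 = 0.218 V.

0.218 V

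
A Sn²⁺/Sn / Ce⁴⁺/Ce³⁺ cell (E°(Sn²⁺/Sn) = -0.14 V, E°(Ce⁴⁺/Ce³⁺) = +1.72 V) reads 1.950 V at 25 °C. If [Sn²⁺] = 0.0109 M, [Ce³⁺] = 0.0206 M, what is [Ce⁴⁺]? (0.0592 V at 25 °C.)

From the Nernst equation, log Q = n(E° − E)/0.0592 = 2(1.86 − 1.950)/0.0592 = -3.041, so Q = 9.11 × 10^-4.
With Q = [Sn²⁺]·[Ce³⁺]^2/[Ce⁴⁺]^2 and the known concentrations, [Ce⁴⁺]^2 in the denominator gives [Ce⁴⁺] = 0.071 M.

0.071 M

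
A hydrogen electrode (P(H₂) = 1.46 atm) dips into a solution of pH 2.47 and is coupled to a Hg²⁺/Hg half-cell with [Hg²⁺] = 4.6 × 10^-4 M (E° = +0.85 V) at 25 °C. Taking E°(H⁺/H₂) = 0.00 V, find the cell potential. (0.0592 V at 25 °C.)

The Hg²⁺/Hg couple is the cathode, so E°_cell = 0.85 V; n = 2.
[H⁺] = 10^(−2.47) = 0.0034 M, and Q = [H⁺]^2 / ([Hg²⁺]·P(H₂)) = 0.0171.
E = E° − (0.0592/2) log Q = 0.85 − (0.0592/2)(-1.767) = 0.902 V.

0.90 V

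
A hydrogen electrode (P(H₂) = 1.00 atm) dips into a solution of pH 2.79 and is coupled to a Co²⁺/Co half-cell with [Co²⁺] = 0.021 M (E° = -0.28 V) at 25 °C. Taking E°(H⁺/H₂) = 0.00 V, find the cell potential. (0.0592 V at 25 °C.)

0.16 V

The hydrogen couple is the cathode, so E°_cell = 0.28 V; n = 2.
[H⁺] = 10^(−2.79) = 0.0016 M, and Q = [Co²⁺]·P(H₂) / [H⁺]^2 = 7980.
E = E° − (0.0592/2) log Q = 0.28 − (0.0592/2)(3.902) = 0.165 V.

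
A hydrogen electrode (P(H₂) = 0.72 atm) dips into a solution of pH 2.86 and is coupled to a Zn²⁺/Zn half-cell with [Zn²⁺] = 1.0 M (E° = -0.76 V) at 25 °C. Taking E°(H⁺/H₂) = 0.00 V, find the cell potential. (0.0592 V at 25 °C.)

The hydrogen couple is the cathode, so E°_cell = 0.76 V; n = 2.
[H⁺] = 10^(−2.86) = 0.0014 M, and Q = [Zn²⁺]·P(H₂) / [H⁺]^2 = 3.78 × 10^5.
E = E° − (0.0592/2) log Q = 0.76 − (0.0592/2)(5.577) = 0.595 V.

0.59 V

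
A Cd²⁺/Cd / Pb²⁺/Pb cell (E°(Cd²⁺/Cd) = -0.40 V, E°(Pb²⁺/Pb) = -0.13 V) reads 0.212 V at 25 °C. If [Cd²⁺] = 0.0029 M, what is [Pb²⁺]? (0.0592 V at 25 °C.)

3.2 × 10^-5 M

From the Nernst equation, log Q = n(E° − E)/0.0592 = 2(0.27 − 0.212)/0.0592 = 1.959, so Q = 91.1.
With Q = [Cd²⁺]/[Pb²⁺] and the known concentrations, [Pb²⁺] in the denominator gives [Pb²⁺] = 3.2 × 10^-5 M.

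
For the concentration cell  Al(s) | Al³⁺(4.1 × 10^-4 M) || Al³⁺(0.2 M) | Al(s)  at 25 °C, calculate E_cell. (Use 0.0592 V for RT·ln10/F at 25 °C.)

0.053 V

Both half-cells are Al³⁺/Al, so E°_cell = 0. The concentrated side is the cathode; the cell reaction moves Al³⁺ from high to low concentration with n = 3.
Q = [Al³⁺]_dilute/[Al³⁺]_conc = 4.1 × 10^-4/0.2 = 0.00205.
E = 0 − (0.0592/3) log Q = −(0.0592/3)(-2.688) = 0.0530 V.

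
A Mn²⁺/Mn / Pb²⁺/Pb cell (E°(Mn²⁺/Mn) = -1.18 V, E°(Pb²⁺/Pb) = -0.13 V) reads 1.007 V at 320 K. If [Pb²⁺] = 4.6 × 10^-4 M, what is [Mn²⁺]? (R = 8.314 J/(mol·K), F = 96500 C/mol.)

0.01 M

From the Nernst equation, ln Q = nF(E° − E)/RT = 2×96500×(1.05 − 1.007)/(8.314×320) = 3.119, so Q = 22.6.
With Q = [Mn²⁺]/[Pb²⁺] and the known concentrations, [Mn²⁺] in the numerator gives [Mn²⁺] = 0.01 M.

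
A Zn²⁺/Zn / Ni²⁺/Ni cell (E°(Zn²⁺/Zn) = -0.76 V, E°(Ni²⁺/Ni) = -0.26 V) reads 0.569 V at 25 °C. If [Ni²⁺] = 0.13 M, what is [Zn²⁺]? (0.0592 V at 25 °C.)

6.1 × 10^-4 M

From the Nernst equation, log Q = n(E° − E)/0.0592 = 2(0.50 − 0.569)/0.0592 = -2.331, so Q = 0.00467.
With Q = [Zn²⁺]/[Ni²⁺] and the known concentrations, [Zn²⁺] in the numerator gives [Zn²⁺] = 6.1 × 10^-4 M.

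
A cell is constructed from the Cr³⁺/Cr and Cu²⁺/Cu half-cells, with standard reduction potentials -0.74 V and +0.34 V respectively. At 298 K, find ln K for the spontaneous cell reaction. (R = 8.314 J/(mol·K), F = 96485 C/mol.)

E°_cell = +0.34 − (-0.74) = 1.08 V, with n = 6 electrons transferred.
At equilibrium E = 0, so the Nernst equation gives ln K = nFE°/RT = (6)(96485)(1.08)/((8.314)(298)) = 252.35.

ln K = 252.4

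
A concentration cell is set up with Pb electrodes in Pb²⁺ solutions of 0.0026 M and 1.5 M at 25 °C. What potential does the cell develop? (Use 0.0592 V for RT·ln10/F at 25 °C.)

Both half-cells are Pb²⁺/Pb, so E°_cell = 0. The concentrated side is the cathode; the cell reaction moves Pb²⁺ from high to low concentration with n = 2.
Q = [Pb²⁺]_dilute/[Pb²⁺]_conc = 0.0026/1.5 = 0.00173.
E = 0 − (0.0592/2) log Q = −(0.0592/2)(-2.761) = 0.0817 V.

0.082 V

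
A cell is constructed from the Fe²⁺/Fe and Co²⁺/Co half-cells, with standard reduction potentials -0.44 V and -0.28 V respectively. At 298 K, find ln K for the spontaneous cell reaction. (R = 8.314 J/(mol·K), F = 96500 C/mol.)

E°_cell = -0.28 − (-0.44) = 0.16 V, with n = 2 electrons transferred.
At equilibrium E = 0, so the Nernst equation gives ln K = nFE°/RT = (2)(96500)(0.16)/((8.314)(298)) = 12.46.

ln K = 12.5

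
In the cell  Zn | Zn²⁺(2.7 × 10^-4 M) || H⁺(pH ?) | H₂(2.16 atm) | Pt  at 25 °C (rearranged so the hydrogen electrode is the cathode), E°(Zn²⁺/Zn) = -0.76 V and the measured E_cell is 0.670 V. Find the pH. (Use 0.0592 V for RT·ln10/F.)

E°_cell = 0.76 V and n = 2.
log Q = n(E° − E)/0.0592 = 2×(0.76 − 0.670)/0.0592 = 3.041.
With Q = [Zn²⁺]·P(H₂) / [H⁺]^2, solving for [H⁺] gives log[H⁺] = -3.137, so pH = 3.14.

pH = 3.14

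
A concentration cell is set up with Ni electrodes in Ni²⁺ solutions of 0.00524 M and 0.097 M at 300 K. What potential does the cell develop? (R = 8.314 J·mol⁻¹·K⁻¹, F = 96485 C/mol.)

0.038 V

Both half-cells are Ni²⁺/Ni, so E°_cell = 0. The concentrated side is the cathode; the cell reaction moves Ni²⁺ from high to low concentration with n = 2.
Q = [Ni²⁺]_dilute/[Ni²⁺]_conc = 0.00524/0.097 = 0.0540.
E = 0 − (RT/nF) ln Q = −((8.314×300)/(2×96485))(-2.918) = 0.0377 V.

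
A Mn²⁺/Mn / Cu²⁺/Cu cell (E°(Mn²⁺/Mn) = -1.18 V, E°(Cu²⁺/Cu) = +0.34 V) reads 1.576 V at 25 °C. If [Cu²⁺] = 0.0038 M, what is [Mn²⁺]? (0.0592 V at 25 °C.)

From the Nernst equation, log Q = n(E° − E)/0.0592 = 2(1.52 − 1.576)/0.0592 = -1.892, so Q = 0.0128.
With Q = [Mn²⁺]/[Cu²⁺] and the known concentrations, [Mn²⁺] in the numerator gives [Mn²⁺] = 4.9 × 10^-5 M.

4.9 × 10^-5 M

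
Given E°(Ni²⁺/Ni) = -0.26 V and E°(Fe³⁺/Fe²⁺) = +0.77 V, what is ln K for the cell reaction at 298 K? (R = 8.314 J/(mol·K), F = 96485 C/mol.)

ln K = 80.2

E°_cell = +0.77 − (-0.26) = 1.03 V, with n = 2 electrons transferred.
At equilibrium E = 0, so the Nernst equation gives ln K = nFE°/RT = (2)(96485)(1.03)/((8.314)(298)) = 80.22.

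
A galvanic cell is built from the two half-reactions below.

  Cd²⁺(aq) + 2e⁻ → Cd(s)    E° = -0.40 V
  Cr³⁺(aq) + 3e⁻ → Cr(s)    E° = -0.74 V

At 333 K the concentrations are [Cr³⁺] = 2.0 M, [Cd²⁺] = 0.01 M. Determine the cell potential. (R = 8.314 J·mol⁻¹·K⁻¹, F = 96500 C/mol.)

0.267 V

The Cd²⁺/Cd couple has the higher reduction potential and acts as the cathode, so E°_cell = -0.40 − (-0.74) = 0.34 V.
Balancing electrons gives n = 6; the reaction quotient is Q = [Cr³⁺]^2/[Cd²⁺]^3 = 4 × 10^6.
E = E° − (RT/nF) ln Q = 0.34 − (8.314×333)/(6×96500) × (15.202) = 0.340 − 0.073 = 0.267 V.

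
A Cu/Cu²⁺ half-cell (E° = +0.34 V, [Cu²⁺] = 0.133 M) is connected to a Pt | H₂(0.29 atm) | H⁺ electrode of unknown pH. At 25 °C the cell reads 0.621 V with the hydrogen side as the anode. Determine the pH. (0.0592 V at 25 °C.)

E°_cell = 0.34 V and n = 2.
log Q = n(E° − E)/0.0592 = 2×(0.34 − 0.621)/0.0592 = -9.493.
With Q = [H⁺]^2 / ([Cu²⁺]·P(H₂)), solving for [H⁺] gives log[H⁺] = -5.453, so pH = 5.45.

pH = 5.45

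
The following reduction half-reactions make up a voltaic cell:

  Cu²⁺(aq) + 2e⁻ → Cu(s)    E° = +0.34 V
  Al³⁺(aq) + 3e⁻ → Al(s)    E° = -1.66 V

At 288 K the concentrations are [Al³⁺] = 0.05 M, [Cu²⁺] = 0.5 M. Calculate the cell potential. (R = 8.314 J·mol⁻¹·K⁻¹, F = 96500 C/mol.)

The Cu²⁺/Cu couple has the higher reduction potential and acts as the cathode, so E°_cell = +0.34 − (-1.66) = 2.00 V.
Balancing electrons gives n = 6; the reaction quotient is Q = [Al³⁺]^2/[Cu²⁺]^3 = 0.0200.
E = E° − (RT/nF) ln Q = 2.00 − (8.314×288)/(6×96500) × (-3.912) = 2.000 + 0.016 = 2.016 V.

2.02 V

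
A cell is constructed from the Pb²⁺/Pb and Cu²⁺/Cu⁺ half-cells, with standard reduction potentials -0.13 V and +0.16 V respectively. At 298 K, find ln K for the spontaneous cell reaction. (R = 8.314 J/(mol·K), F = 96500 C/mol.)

E°_cell = +0.16 − (-0.13) = 0.29 V, with n = 2 electrons transferred.
At equilibrium E = 0, so the Nernst equation gives ln K = nFE°/RT = (2)(96500)(0.29)/((8.314)(298)) = 22.59.

ln K = 22.6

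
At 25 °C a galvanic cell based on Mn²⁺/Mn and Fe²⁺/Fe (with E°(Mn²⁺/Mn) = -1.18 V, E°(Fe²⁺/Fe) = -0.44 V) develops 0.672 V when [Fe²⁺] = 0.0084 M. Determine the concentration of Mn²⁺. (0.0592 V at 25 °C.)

1.7 M

From the Nernst equation, log Q = n(E° − E)/0.0592 = 2(0.74 − 0.672)/0.0592 = 2.297, so Q = 198.
With Q = [Mn²⁺]/[Fe²⁺] and the known concentrations, [Mn²⁺] in the numerator gives [Mn²⁺] = 1.7 M.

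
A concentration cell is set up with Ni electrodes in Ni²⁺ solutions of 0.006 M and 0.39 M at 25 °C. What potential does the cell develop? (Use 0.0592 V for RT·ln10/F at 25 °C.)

Both half-cells are Ni²⁺/Ni, so E°_cell = 0. The concentrated side is the cathode; the cell reaction moves Ni²⁺ from high to low concentration with n = 2.
Q = [Ni²⁺]_dilute/[Ni²⁺]_conc = 0.006/0.39 = 0.0154.
E = 0 − (0.0592/2) log Q = −(0.0592/2)(-1.813) = 0.0537 V.

0.054 V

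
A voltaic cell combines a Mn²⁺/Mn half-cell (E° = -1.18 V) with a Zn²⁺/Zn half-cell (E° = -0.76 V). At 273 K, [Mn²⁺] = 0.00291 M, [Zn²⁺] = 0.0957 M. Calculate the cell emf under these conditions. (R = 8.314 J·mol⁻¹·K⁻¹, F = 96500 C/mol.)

The Zn²⁺/Zn couple has the higher reduction potential and acts as the cathode, so E°_cell = -0.76 − (-1.18) = 0.42 V.
Balancing electrons gives n = 2; the reaction quotient is Q = [Mn²⁺]/[Zn²⁺] = 0.0304.
E = E° − (RT/nF) ln Q = 0.42 − (8.314×273)/(2×96500) × (-3.493) = 0.420 + 0.041 = 0.461 V.

0.461 V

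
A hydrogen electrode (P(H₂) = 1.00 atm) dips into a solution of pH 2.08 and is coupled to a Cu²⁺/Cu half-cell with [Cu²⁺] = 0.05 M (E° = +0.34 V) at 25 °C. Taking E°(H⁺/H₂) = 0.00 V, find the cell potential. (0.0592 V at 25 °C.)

0.42 V

The Cu²⁺/Cu couple is the cathode, so E°_cell = 0.34 V; n = 2.
[H⁺] = 10^(−2.08) = 0.0083 M, and Q = [H⁺]^2 / ([Cu²⁺]·P(H₂)) = 0.00138.
E = E° − (0.0592/2) log Q = 0.34 − (0.0592/2)(-2.859) = 0.425 V.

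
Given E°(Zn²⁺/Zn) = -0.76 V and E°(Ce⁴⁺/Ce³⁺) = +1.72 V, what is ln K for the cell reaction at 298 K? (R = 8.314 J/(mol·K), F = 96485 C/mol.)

ln K = 193.2

E°_cell = +1.72 − (-0.76) = 2.48 V, with n = 2 electrons transferred.
At equilibrium E = 0, so the Nernst equation gives ln K = nFE°/RT = (2)(96485)(2.48)/((8.314)(298)) = 193.16.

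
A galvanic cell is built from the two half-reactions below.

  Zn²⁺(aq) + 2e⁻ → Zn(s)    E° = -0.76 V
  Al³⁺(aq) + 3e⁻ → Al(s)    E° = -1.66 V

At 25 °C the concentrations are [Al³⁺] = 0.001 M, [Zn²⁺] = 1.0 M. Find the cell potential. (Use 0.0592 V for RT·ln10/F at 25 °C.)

The Zn²⁺/Zn couple has the higher reduction potential and acts as the cathode, so E°_cell = -0.76 − (-1.66) = 0.90 V.
Balancing electrons gives n = 6; the reaction quotient is Q = [Al³⁺]^2/[Zn²⁺]^3 = 1 × 10^-6.
At 25 °C, E = E° − (0.0592/n) log Q = 0.90 − (0.0592/6)(-6.000) = 0.900 + 0.059 = 0.959 V.

0.959 V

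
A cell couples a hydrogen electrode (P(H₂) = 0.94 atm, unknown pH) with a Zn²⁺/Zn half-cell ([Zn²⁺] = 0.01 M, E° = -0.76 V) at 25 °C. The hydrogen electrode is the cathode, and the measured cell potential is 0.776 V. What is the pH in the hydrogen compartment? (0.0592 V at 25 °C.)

E°_cell = 0.76 V and n = 2.
log Q = n(E° − E)/0.0592 = 2×(0.76 − 0.776)/0.0592 = -0.541.
With Q = [Zn²⁺]·P(H₂) / [H⁺]^2, solving for [H⁺] gives log[H⁺] = -0.743, so pH = 0.74.

pH = 0.74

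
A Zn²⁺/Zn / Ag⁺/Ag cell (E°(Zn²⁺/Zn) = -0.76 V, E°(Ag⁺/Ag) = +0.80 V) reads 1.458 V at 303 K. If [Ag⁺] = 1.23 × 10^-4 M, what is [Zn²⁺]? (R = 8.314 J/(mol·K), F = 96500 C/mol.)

3.7 × 10^-5 M

From the Nernst equation, ln Q = nF(E° − E)/RT = 2×96500×(1.56 − 1.458)/(8.314×303) = 7.815, so Q = 2480.
With Q = [Zn²⁺]/[Ag⁺]^2 and the known concentrations, [Zn²⁺] in the numerator gives [Zn²⁺] = 3.7 × 10^-5 M.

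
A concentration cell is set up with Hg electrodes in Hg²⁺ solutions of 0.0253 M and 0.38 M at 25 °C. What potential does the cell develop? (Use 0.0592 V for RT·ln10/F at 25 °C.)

0.035 V

Both half-cells are Hg²⁺/Hg, so E°_cell = 0. The concentrated side is the cathode; the cell reaction moves Hg²⁺ from high to low concentration with n = 2.
Q = [Hg²⁺]_dilute/[Hg²⁺]_conc = 0.0253/0.38 = 0.0666.
E = 0 − (0.0592/2) log Q = −(0.0592/2)(-1.177) = 0.0348 V.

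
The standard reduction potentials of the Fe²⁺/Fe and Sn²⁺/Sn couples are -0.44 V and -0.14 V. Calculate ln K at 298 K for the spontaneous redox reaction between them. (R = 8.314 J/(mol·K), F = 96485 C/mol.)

E°_cell = -0.14 − (-0.44) = 0.30 V, with n = 2 electrons transferred.
At equilibrium E = 0, so the Nernst equation gives ln K = nFE°/RT = (2)(96485)(0.30)/((8.314)(298)) = 23.37.

ln K = 23.4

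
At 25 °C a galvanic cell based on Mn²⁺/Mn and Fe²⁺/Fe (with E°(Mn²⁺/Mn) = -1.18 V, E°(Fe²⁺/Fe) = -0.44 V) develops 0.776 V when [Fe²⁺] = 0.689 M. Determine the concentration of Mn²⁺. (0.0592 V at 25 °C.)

0.042 M

From the Nernst equation, log Q = n(E° − E)/0.0592 = 2(0.74 − 0.776)/0.0592 = -1.216, so Q = 0.0608.
With Q = [Mn²⁺]/[Fe²⁺] and the known concentrations, [Mn²⁺] in the numerator gives [Mn²⁺] = 0.042 M.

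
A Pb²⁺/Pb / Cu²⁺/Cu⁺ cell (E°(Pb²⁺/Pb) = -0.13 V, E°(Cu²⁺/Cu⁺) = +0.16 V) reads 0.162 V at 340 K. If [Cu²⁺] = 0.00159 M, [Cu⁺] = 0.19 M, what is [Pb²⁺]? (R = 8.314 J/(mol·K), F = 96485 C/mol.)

From the Nernst equation, ln Q = nF(E° − E)/RT = 2×96485×(0.29 − 0.162)/(8.314×340) = 8.738, so Q = 6240.
With Q = [Pb²⁺]·[Cu⁺]^2/[Cu²⁺]^2 and the known concentrations, [Pb²⁺] in the numerator gives [Pb²⁺] = 0.44 M.

0.44 M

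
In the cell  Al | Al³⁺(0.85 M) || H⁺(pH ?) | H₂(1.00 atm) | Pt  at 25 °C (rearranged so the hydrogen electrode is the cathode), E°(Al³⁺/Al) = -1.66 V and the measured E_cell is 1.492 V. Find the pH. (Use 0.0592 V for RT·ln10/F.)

E°_cell = 1.66 V and n = 6.
log Q = n(E° − E)/0.0592 = 6×(1.66 − 1.492)/0.0592 = 17.027.
With Q = [Al³⁺]^2·P(H₂)^3 / [H⁺]^6, solving for [H⁺] gives log[H⁺] = -2.861, so pH = 2.86.

pH = 2.86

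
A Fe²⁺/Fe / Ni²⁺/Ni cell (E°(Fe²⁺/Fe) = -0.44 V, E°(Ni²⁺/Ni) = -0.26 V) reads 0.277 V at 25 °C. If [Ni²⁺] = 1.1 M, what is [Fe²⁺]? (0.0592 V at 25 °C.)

5.8 × 10^-4 M

From the Nernst equation, log Q = n(E° − E)/0.0592 = 2(0.18 − 0.277)/0.0592 = -3.277, so Q = 5.28 × 10^-4.
With Q = [Fe²⁺]/[Ni²⁺] and the known concentrations, [Fe²⁺] in the numerator gives [Fe²⁺] = 5.8 × 10^-4 M.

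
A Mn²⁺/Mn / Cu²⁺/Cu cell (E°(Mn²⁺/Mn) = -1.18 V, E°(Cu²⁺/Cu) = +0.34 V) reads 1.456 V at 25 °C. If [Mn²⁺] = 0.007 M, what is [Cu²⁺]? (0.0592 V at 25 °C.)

From the Nernst equation, log Q = n(E° − E)/0.0592 = 2(1.52 − 1.456)/0.0592 = 2.162, so Q = 145.
With Q = [Mn²⁺]/[Cu²⁺] and the known concentrations, [Cu²⁺] in the denominator gives [Cu²⁺] = 4.8 × 10^-5 M.

4.8 × 10^-5 M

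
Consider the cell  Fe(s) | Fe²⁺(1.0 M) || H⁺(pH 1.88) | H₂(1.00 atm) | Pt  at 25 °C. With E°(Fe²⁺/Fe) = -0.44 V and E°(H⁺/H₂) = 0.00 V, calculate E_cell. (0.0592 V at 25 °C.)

0.33 V

The hydrogen couple is the cathode, so E°_cell = 0.44 V; n = 2.
[H⁺] = 10^(−1.88) = 0.013 M, and Q = [Fe²⁺]·P(H₂) / [H⁺]^2 = 5750.
E = E° − (0.0592/2) log Q = 0.44 − (0.0592/2)(3.760) = 0.329 V.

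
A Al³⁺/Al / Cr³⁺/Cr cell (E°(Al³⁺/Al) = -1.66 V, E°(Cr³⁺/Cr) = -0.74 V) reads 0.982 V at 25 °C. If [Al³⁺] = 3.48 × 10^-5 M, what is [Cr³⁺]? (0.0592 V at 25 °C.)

0.048 M

From the Nernst equation, log Q = n(E° − E)/0.0592 = 3(0.92 − 0.982)/0.0592 = -3.142, so Q = 7.21 × 10^-4.
With Q = [Al³⁺]/[Cr³⁺] and the known concentrations, [Cr³⁺] in the denominator gives [Cr³⁺] = 0.048 M.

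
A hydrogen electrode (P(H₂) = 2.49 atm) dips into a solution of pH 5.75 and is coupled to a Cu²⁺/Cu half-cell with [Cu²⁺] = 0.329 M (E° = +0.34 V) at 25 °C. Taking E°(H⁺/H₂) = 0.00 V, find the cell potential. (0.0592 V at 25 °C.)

The Cu²⁺/Cu couple is the cathode, so E°_cell = 0.34 V; n = 2.
[H⁺] = 10^(−5.75) = 1.8 × 10^-6 M, and Q = [H⁺]^2 / ([Cu²⁺]·P(H₂)) = 3.86 × 10^-12.
E = E° − (0.0592/2) log Q = 0.34 − (0.0592/2)(-11.413) = 0.678 V.

0.68 V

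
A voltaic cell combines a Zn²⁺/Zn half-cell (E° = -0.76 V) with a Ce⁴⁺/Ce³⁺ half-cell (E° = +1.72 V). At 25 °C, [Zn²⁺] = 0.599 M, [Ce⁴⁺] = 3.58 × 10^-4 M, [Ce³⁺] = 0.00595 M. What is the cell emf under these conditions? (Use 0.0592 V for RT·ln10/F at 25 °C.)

2.41 V

The Ce⁴⁺/Ce³⁺ couple has the higher reduction potential and acts as the cathode, so E°_cell = +1.72 − (-0.76) = 2.48 V.
Balancing electrons gives n = 2; the reaction quotient is Q = [Zn²⁺]·[Ce³⁺]^2/[Ce⁴⁺]^2 = 165.
At 25 °C, E = E° − (0.0592/n) log Q = 2.48 − (0.0592/2)(2.219) = 2.480 − 0.066 = 2.414 V.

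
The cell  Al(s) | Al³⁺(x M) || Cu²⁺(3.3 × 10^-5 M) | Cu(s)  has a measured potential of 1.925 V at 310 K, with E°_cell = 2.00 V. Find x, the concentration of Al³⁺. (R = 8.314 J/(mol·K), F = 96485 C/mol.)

From the Nernst equation, ln Q = nF(E° − E)/RT = 6×96485×(2.00 − 1.925)/(8.314×310) = 16.846, so Q = 2.07 × 10^7.
With Q = [Al³⁺]^2/[Cu²⁺]^3 and the known concentrations, [Al³⁺]^2 in the numerator gives [Al³⁺] = 8.6 × 10^-4 M.

8.6 × 10^-4 M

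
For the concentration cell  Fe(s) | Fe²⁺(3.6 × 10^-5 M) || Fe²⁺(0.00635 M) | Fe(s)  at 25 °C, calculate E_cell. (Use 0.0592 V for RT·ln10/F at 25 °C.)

0.066 V

Both half-cells are Fe²⁺/Fe, so E°_cell = 0. The concentrated side is the cathode; the cell reaction moves Fe²⁺ from high to low concentration with n = 2.
Q = [Fe²⁺]_dilute/[Fe²⁺]_conc = 3.6 × 10^-5/0.00635 = 0.00567.
E = 0 − (0.0592/2) log Q = −(0.0592/2)(-2.246) = 0.0665 V.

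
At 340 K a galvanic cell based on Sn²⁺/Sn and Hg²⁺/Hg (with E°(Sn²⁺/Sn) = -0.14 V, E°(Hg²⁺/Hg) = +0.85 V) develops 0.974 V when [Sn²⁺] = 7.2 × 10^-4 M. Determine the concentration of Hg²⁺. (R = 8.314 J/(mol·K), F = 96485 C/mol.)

From the Nernst equation, ln Q = nF(E° − E)/RT = 2×96485×(0.99 − 0.974)/(8.314×340) = 1.092, so Q = 2.98.
With Q = [Sn²⁺]/[Hg²⁺] and the known concentrations, [Hg²⁺] in the denominator gives [Hg²⁺] = 2.4 × 10^-4 M.

2.4 × 10^-4 M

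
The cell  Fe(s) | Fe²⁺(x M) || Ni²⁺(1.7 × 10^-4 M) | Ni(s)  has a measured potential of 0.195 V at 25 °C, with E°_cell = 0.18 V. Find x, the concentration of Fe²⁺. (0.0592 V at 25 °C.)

5.3 × 10^-5 M

From the Nernst equation, log Q = n(E° − E)/0.0592 = 2(0.18 − 0.195)/0.0592 = -0.507, so Q = 0.311.
With Q = [Fe²⁺]/[Ni²⁺] and the known concentrations, [Fe²⁺] in the numerator gives [Fe²⁺] = 5.3 × 10^-5 M.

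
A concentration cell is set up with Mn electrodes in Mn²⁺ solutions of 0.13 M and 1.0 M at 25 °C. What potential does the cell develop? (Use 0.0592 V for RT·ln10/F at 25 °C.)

Both half-cells are Mn²⁺/Mn, so E°_cell = 0. The concentrated side is the cathode; the cell reaction moves Mn²⁺ from high to low concentration with n = 2.
Q = [Mn²⁺]_dilute/[Mn²⁺]_conc = 0.13/1.0 = 0.130.
E = 0 − (0.0592/2) log Q = −(0.0592/2)(-0.886) = 0.0262 V.

0.026 V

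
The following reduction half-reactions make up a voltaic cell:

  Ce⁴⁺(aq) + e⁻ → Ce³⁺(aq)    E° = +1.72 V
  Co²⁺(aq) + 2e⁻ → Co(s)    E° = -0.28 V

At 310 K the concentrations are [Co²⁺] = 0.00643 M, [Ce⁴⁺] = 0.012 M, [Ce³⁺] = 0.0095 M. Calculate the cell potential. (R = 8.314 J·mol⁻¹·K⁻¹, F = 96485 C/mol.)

2.07 V

The Ce⁴⁺/Ce³⁺ couple has the higher reduction potential and acts as the cathode, so E°_cell = +1.72 − (-0.28) = 2.00 V.
Balancing electrons gives n = 2; the reaction quotient is Q = [Co²⁺]·[Ce³⁺]^2/[Ce⁴⁺]^2 = 0.00403.
E = E° − (RT/nF) ln Q = 2.00 − (8.314×310)/(2×96485) × (-5.514) = 2.000 + 0.074 = 2.074 V.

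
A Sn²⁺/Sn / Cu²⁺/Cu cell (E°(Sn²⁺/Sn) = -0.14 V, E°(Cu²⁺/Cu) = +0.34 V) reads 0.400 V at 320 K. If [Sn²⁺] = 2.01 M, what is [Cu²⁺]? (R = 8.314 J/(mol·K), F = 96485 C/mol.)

From the Nernst equation, ln Q = nF(E° − E)/RT = 2×96485×(0.48 − 0.400)/(8.314×320) = 5.803, so Q = 331.
With Q = [Sn²⁺]/[Cu²⁺] and the known concentrations, [Cu²⁺] in the denominator gives [Cu²⁺] = 0.0061 M.

0.0061 M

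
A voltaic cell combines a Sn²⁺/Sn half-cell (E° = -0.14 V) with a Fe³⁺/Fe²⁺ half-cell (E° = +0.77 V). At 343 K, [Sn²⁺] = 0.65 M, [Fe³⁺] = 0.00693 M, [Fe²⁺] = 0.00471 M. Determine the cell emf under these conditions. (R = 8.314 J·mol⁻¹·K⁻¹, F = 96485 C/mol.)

The Fe³⁺/Fe²⁺ couple has the higher reduction potential and acts as the cathode, so E°_cell = +0.77 − (-0.14) = 0.91 V.
Balancing electrons gives n = 2; the reaction quotient is Q = [Sn²⁺]·[Fe²⁺]^2/[Fe³⁺]^2 = 0.300.
E = E° − (RT/nF) ln Q = 0.91 − (8.314×343)/(2×96485) × (-1.203) = 0.910 + 0.018 = 0.928 V.

0.928 V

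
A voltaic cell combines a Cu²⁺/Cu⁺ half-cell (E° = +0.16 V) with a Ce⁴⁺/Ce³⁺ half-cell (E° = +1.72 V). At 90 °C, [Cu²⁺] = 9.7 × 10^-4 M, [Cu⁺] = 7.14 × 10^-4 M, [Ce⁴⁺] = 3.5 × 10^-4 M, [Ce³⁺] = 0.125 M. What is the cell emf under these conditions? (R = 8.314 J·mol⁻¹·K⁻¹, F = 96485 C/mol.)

The Ce⁴⁺/Ce³⁺ couple has the higher reduction potential and acts as the cathode, so E°_cell = +1.72 − (+0.16) = 1.56 V.
Balancing electrons gives n = 1; the reaction quotient is Q = [Cu²⁺]·[Ce³⁺]/([Cu⁺]·[Ce⁴⁺]) = 485.
E = E° − (RT/nF) ln Q = 1.56 − (8.314×363)/(1×96485) × (6.185) = 1.560 − 0.193 = 1.367 V.

1.37 V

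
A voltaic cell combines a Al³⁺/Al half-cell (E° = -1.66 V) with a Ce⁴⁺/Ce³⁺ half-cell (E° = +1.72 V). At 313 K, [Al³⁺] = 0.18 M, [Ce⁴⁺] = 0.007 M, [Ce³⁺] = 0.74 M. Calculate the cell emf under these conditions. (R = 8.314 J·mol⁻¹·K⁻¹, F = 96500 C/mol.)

The Ce⁴⁺/Ce³⁺ couple has the higher reduction potential and acts as the cathode, so E°_cell = +1.72 − (-1.66) = 3.38 V.
Balancing electrons gives n = 3; the reaction quotient is Q = [Al³⁺]·[Ce³⁺]^3/[Ce⁴⁺]^3 = 2.13 × 10^5.
E = E° − (RT/nF) ln Q = 3.38 − (8.314×313)/(3×96500) × (12.267) = 3.380 − 0.110 = 3.270 V.

3.27 V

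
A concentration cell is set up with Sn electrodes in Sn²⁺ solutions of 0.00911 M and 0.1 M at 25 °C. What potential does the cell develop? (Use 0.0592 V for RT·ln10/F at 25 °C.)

Both half-cells are Sn²⁺/Sn, so E°_cell = 0. The concentrated side is the cathode; the cell reaction moves Sn²⁺ from high to low concentration with n = 2.
Q = [Sn²⁺]_dilute/[Sn²⁺]_conc = 0.00911/0.1 = 0.0911.
E = 0 − (0.0592/2) log Q = −(0.0592/2)(-1.040) = 0.0308 V.

0.031 V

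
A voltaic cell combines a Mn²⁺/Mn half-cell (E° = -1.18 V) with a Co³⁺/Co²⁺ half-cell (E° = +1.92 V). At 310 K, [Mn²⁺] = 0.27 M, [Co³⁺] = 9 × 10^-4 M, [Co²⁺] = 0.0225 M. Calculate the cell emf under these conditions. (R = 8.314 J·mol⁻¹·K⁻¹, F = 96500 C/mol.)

3.03 V

The Co³⁺/Co²⁺ couple has the higher reduction potential and acts as the cathode, so E°_cell = +1.92 − (-1.18) = 3.10 V.
Balancing electrons gives n = 2; the reaction quotient is Q = [Mn²⁺]·[Co²⁺]^2/[Co³⁺]^2 = 169.
E = E° − (RT/nF) ln Q = 3.10 − (8.314×310)/(2×96500) × (5.128) = 3.100 − 0.068 = 3.032 V.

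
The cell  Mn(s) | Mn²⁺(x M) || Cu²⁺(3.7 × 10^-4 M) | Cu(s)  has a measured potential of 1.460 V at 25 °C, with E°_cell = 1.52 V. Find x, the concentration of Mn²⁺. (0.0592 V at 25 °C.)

From the Nernst equation, log Q = n(E° − E)/0.0592 = 2(1.52 − 1.460)/0.0592 = 2.027, so Q = 106.
With Q = [Mn²⁺]/[Cu²⁺] and the known concentrations, [Mn²⁺] in the numerator gives [Mn²⁺] = 0.039 M.

0.039 M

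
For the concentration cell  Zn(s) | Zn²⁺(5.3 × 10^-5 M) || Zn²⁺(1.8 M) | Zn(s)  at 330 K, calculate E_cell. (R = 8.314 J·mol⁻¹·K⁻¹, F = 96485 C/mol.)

0.15 V

Both half-cells are Zn²⁺/Zn, so E°_cell = 0. The concentrated side is the cathode; the cell reaction moves Zn²⁺ from high to low concentration with n = 2.
Q = [Zn²⁺]_dilute/[Zn²⁺]_conc = 5.3 × 10^-5/1.8 = 2.94 × 10^-5.
E = 0 − (RT/nF) ln Q = −((8.314×330)/(2×96485))(-10.433) = 0.1483 V.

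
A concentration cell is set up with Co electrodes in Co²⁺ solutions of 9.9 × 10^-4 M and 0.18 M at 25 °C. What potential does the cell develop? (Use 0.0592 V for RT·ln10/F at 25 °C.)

Both half-cells are Co²⁺/Co, so E°_cell = 0. The concentrated side is the cathode; the cell reaction moves Co²⁺ from high to low concentration with n = 2.
Q = [Co²⁺]_dilute/[Co²⁺]_conc = 9.9 × 10^-4/0.18 = 0.00550.
E = 0 − (0.0592/2) log Q = −(0.0592/2)(-2.260) = 0.0669 V.

0.067 V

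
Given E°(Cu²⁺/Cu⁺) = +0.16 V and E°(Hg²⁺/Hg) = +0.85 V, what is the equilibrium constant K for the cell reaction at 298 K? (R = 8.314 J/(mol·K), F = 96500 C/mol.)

2.2 × 10^23

E°_cell = +0.85 − (+0.16) = 0.69 V, with n = 2 electrons transferred.
At equilibrium E = 0, so the Nernst equation gives ln K = nFE°/RT = (2)(96500)(0.69)/((8.314)(298)) = 53.75.
K = e^53.75 = 2.2 × 10^23.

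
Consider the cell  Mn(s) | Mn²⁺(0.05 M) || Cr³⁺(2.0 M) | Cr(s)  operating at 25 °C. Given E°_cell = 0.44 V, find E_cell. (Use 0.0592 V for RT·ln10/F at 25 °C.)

Balancing electrons gives n = 6; the reaction quotient is Q = [Mn²⁺]^3/[Cr³⁺]^2 = 3.13 × 10^-5.
At 25 °C, E = E° − (0.0592/n) log Q = 0.44 − (0.0592/6)(-4.505) = 0.440 + 0.044 = 0.484 V.

0.484 V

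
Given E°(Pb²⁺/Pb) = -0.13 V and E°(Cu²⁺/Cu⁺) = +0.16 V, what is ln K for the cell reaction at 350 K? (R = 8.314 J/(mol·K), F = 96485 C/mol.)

ln K = 19.2

E°_cell = +0.16 − (-0.13) = 0.29 V, with n = 2 electrons transferred.
At equilibrium E = 0, so the Nernst equation gives ln K = nFE°/RT = (2)(96485)(0.29)/((8.314)(350)) = 19.23.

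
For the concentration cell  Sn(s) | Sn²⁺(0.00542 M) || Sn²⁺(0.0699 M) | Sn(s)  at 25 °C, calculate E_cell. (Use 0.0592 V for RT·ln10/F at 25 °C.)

Both half-cells are Sn²⁺/Sn, so E°_cell = 0. The concentrated side is the cathode; the cell reaction moves Sn²⁺ from high to low concentration with n = 2.
Q = [Sn²⁺]_dilute/[Sn²⁺]_conc = 0.00542/0.0699 = 0.0775.
E = 0 − (0.0592/2) log Q = −(0.0592/2)(-1.110) = 0.0329 V.

0.033 V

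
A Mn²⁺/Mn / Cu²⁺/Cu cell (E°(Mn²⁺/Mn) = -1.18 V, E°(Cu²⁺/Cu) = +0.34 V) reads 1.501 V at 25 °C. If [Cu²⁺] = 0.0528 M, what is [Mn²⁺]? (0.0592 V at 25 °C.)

From the Nernst equation, log Q = n(E° − E)/0.0592 = 2(1.52 − 1.501)/0.0592 = 0.642, so Q = 4.38.
With Q = [Mn²⁺]/[Cu²⁺] and the known concentrations, [Mn²⁺] in the numerator gives [Mn²⁺] = 0.23 M.

0.23 M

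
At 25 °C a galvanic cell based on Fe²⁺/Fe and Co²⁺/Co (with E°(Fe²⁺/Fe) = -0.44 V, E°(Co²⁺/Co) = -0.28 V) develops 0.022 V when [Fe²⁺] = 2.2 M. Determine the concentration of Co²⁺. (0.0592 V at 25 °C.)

From the Nernst equation, log Q = n(E° − E)/0.0592 = 2(0.16 − 0.022)/0.0592 = 4.662, so Q = 4.59 × 10^4.
With Q = [Fe²⁺]/[Co²⁺] and the known concentrations, [Co²⁺] in the denominator gives [Co²⁺] = 4.8 × 10^-5 M.

4.8 × 10^-5 M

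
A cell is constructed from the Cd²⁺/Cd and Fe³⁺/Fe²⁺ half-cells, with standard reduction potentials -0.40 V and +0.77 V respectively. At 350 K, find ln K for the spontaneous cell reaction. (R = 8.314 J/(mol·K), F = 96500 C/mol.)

ln K = 77.6

E°_cell = +0.77 − (-0.40) = 1.17 V, with n = 2 electrons transferred.
At equilibrium E = 0, so the Nernst equation gives ln K = nFE°/RT = (2)(96500)(1.17)/((8.314)(350)) = 77.60.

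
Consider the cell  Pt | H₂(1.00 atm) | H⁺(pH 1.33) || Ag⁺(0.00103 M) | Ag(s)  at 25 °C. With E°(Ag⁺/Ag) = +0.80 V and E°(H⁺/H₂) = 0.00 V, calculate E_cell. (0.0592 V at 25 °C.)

0.70 V

The Ag⁺/Ag couple is the cathode, so E°_cell = 0.80 V; n = 2.
[H⁺] = 10^(−1.33) = 0.047 M, and Q = [H⁺]^2 / ([Ag⁺]^2·P(H₂)) = 2060.
E = E° − (0.0592/2) log Q = 0.80 − (0.0592/2)(3.314) = 0.702 V.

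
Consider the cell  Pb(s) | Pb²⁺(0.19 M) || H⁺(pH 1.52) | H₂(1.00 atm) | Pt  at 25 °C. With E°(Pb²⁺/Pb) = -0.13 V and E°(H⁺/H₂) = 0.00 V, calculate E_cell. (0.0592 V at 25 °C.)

0.061 V

The hydrogen couple is the cathode, so E°_cell = 0.13 V; n = 2.
[H⁺] = 10^(−1.52) = 0.030 M, and Q = [Pb²⁺]·P(H₂) / [H⁺]^2 = 208.
E = E° − (0.0592/2) log Q = 0.13 − (0.0592/2)(2.319) = 0.061 V.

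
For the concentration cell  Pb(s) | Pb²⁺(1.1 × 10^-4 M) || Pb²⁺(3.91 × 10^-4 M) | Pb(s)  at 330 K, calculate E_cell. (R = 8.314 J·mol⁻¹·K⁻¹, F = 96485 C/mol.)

Both half-cells are Pb²⁺/Pb, so E°_cell = 0. The concentrated side is the cathode; the cell reaction moves Pb²⁺ from high to low concentration with n = 2.
Q = [Pb²⁺]_dilute/[Pb²⁺]_conc = 1.1 × 10^-4/3.91 × 10^-4 = 0.281.
E = 0 − (RT/nF) ln Q = −((8.314×330)/(2×96485))(-1.268) = 0.0180 V.

0.018 V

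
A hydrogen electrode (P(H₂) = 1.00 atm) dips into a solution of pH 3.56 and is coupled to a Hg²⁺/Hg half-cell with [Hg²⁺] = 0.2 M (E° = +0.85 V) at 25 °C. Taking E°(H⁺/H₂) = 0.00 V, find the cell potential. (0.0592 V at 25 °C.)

The Hg²⁺/Hg couple is the cathode, so E°_cell = 0.85 V; n = 2.
[H⁺] = 10^(−3.56) = 2.8 × 10^-4 M, and Q = [H⁺]^2 / ([Hg²⁺]·P(H₂)) = 3.79 × 10^-7.
E = E° − (0.0592/2) log Q = 0.85 − (0.0592/2)(-6.421) = 1.040 V.

1.04 V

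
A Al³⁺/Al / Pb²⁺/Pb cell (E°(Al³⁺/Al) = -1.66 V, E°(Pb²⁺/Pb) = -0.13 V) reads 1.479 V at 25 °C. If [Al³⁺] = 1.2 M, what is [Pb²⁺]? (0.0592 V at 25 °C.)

From the Nernst equation, log Q = n(E° − E)/0.0592 = 6(1.53 − 1.479)/0.0592 = 5.169, so Q = 1.48 × 10^5.
With Q = [Al³⁺]^2/[Pb²⁺]^3 and the known concentrations, [Pb²⁺]^3 in the denominator gives [Pb²⁺] = 0.021 M.

0.021 M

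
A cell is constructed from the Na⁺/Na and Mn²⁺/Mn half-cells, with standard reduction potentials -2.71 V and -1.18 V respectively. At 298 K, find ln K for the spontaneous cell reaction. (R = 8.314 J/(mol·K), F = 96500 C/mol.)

ln K = 119.2

E°_cell = -1.18 − (-2.71) = 1.53 V, with n = 2 electrons transferred.
At equilibrium E = 0, so the Nernst equation gives ln K = nFE°/RT = (2)(96500)(1.53)/((8.314)(298)) = 119.19.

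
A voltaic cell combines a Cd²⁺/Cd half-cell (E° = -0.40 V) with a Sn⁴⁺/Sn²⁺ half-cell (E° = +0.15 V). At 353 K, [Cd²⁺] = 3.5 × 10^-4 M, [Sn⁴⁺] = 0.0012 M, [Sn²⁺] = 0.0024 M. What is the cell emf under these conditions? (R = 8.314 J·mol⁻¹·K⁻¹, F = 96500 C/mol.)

The Sn⁴⁺/Sn²⁺ couple has the higher reduction potential and acts as the cathode, so E°_cell = +0.15 − (-0.40) = 0.55 V.
Balancing electrons gives n = 2; the reaction quotient is Q = [Cd²⁺]·[Sn²⁺]/[Sn⁴⁺] = 7 × 10^-4.
E = E° − (RT/nF) ln Q = 0.55 − (8.314×353)/(2×96500) × (-7.264) = 0.550 + 0.110 = 0.660 V.

0.660 V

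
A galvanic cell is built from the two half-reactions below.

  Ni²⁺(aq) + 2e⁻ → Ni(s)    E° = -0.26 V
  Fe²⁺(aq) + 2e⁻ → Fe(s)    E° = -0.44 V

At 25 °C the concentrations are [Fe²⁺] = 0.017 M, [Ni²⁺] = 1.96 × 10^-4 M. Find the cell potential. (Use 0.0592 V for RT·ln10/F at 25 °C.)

0.123 V

The Ni²⁺/Ni couple has the higher reduction potential and acts as the cathode, so E°_cell = -0.26 − (-0.44) = 0.18 V.
Balancing electrons gives n = 2; the reaction quotient is Q = [Fe²⁺]/[Ni²⁺] = 86.7.
At 25 °C, E = E° − (0.0592/n) log Q = 0.18 − (0.0592/2)(1.938) = 0.180 − 0.057 = 0.123 V.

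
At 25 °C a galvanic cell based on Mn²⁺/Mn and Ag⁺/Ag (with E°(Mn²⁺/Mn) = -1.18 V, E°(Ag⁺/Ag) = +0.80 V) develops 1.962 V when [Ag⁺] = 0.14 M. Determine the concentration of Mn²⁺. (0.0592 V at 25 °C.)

From the Nernst equation, log Q = n(E° − E)/0.0592 = 2(1.98 − 1.962)/0.0592 = 0.608, so Q = 4.06.
With Q = [Mn²⁺]/[Ag⁺]^2 and the known concentrations, [Mn²⁺] in the numerator gives [Mn²⁺] = 0.079 M.

0.079 M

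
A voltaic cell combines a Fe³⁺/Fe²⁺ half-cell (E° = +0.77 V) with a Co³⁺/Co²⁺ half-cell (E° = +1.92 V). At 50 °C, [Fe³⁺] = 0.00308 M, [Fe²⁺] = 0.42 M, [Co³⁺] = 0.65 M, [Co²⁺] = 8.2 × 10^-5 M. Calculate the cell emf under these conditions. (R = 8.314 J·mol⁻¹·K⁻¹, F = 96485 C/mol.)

The Co³⁺/Co²⁺ couple has the higher reduction potential and acts as the cathode, so E°_cell = +1.92 − (+0.77) = 1.15 V.
Balancing electrons gives n = 1; the reaction quotient is Q = [Fe³⁺]·[Co²⁺]/([Fe²⁺]·[Co³⁺]) = 9.25 × 10^-7.
E = E° − (RT/nF) ln Q = 1.15 − (8.314×323)/(1×96485) × (-13.893) = 1.150 + 0.387 = 1.537 V.

1.54 V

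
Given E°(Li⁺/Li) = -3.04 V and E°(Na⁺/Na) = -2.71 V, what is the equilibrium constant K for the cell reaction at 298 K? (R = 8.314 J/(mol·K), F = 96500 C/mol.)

3.8 × 10^5

E°_cell = -2.71 − (-3.04) = 0.33 V, with n = 1 electron transferred.
At equilibrium E = 0, so the Nernst equation gives ln K = nFE°/RT = (1)(96500)(0.33)/((8.314)(298)) = 12.85.
K = e^12.85 = 3.8 × 10^5.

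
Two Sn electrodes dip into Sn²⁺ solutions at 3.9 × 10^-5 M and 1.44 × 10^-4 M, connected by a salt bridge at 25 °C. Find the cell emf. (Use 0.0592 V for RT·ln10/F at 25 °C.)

0.017 V

Both half-cells are Sn²⁺/Sn, so E°_cell = 0. The concentrated side is the cathode; the cell reaction moves Sn²⁺ from high to low concentration with n = 2.
Q = [Sn²⁺]_dilute/[Sn²⁺]_conc = 3.9 × 10^-5/1.44 × 10^-4 = 0.271.
E = 0 − (0.0592/2) log Q = −(0.0592/2)(-0.567) = 0.0168 V.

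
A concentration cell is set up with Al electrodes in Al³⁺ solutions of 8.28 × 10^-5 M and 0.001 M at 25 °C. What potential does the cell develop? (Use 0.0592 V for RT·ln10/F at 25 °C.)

0.021 V

Both half-cells are Al³⁺/Al, so E°_cell = 0. The concentrated side is the cathode; the cell reaction moves Al³⁺ from high to low concentration with n = 3.
Q = [Al³⁺]_dilute/[Al³⁺]_conc = 8.28 × 10^-5/0.001 = 0.0828.
E = 0 − (0.0592/3) log Q = −(0.0592/3)(-1.082) = 0.0214 V.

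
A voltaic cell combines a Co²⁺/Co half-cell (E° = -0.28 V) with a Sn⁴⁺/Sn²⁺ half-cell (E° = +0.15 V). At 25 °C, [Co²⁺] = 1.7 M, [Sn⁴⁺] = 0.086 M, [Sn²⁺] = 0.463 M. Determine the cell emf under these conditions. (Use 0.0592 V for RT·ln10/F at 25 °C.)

0.402 V

The Sn⁴⁺/Sn²⁺ couple has the higher reduction potential and acts as the cathode, so E°_cell = +0.15 − (-0.28) = 0.43 V.
Balancing electrons gives n = 2; the reaction quotient is Q = [Co²⁺]·[Sn²⁺]/[Sn⁴⁺] = 9.15.
At 25 °C, E = E° − (0.0592/n) log Q = 0.43 − (0.0592/2)(0.962) = 0.430 − 0.028 = 0.402 V.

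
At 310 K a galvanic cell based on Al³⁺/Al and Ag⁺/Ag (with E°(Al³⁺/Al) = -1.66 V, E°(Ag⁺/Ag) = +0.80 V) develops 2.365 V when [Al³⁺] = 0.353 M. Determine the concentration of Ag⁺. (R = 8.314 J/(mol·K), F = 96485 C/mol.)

From the Nernst equation, ln Q = nF(E° − E)/RT = 3×96485×(2.46 − 2.365)/(8.314×310) = 10.669, so Q = 4.3 × 10^4.
With Q = [Al³⁺]/[Ag⁺]^3 and the known concentrations, [Ag⁺]^3 in the denominator gives [Ag⁺] = 0.02 M.

0.02 M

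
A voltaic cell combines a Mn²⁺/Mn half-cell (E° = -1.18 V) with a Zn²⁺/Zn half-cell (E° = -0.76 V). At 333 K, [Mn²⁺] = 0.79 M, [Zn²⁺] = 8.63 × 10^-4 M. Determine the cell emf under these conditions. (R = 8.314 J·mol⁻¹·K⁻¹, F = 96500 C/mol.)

0.322 V

The Zn²⁺/Zn couple has the higher reduction potential and acts as the cathode, so E°_cell = -0.76 − (-1.18) = 0.42 V.
Balancing electrons gives n = 2; the reaction quotient is Q = [Mn²⁺]/[Zn²⁺] = 915.
E = E° − (RT/nF) ln Q = 0.42 − (8.314×333)/(2×96500) × (6.819) = 0.420 − 0.098 = 0.322 V.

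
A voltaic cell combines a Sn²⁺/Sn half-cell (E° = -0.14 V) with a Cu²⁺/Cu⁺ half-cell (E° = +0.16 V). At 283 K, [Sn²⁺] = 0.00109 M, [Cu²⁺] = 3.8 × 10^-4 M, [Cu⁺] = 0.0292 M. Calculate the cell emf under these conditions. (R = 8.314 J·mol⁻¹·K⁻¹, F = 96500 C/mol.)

The Cu²⁺/Cu⁺ couple has the higher reduction potential and acts as the cathode, so E°_cell = +0.16 − (-0.14) = 0.30 V.
Balancing electrons gives n = 2; the reaction quotient is Q = [Sn²⁺]·[Cu⁺]^2/[Cu²⁺]^2 = 6.44.
E = E° − (RT/nF) ln Q = 0.30 − (8.314×283)/(2×96500) × (1.862) = 0.300 − 0.023 = 0.277 V.

0.277 V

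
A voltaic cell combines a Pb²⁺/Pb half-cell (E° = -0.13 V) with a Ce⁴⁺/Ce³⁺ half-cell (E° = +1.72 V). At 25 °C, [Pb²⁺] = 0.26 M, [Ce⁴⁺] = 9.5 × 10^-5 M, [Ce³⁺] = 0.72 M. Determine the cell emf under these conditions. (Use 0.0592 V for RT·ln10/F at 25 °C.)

1.64 V

The Ce⁴⁺/Ce³⁺ couple has the higher reduction potential and acts as the cathode, so E°_cell = +1.72 − (-0.13) = 1.85 V.
Balancing electrons gives n = 2; the reaction quotient is Q = [Pb²⁺]·[Ce³⁺]^2/[Ce⁴⁺]^2 = 1.49 × 10^7.
At 25 °C, E = E° − (0.0592/n) log Q = 1.85 − (0.0592/2)(7.174) = 1.850 − 0.212 = 1.638 V.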